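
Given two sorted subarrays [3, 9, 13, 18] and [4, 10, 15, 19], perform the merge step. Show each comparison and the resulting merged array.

Merging process:

Compare 3 vs 4: take 3 from left. Merged: [3]
Compare 9 vs 4: take 4 from right. Merged: [3, 4]
Compare 9 vs 10: take 9 from left. Merged: [3, 4, 9]
Compare 13 vs 10: take 10 from right. Merged: [3, 4, 9, 10]
Compare 13 vs 15: take 13 from left. Merged: [3, 4, 9, 10, 13]
Compare 18 vs 15: take 15 from right. Merged: [3, 4, 9, 10, 13, 15]
Compare 18 vs 19: take 18 from left. Merged: [3, 4, 9, 10, 13, 15, 18]
Append remaining from right: [19]. Merged: [3, 4, 9, 10, 13, 15, 18, 19]

Final merged array: [3, 4, 9, 10, 13, 15, 18, 19]
Total comparisons: 7

The merged array is [3, 4, 9, 10, 13, 15, 18, 19], requiring 7 comparisons. The merge step runs in O(n) time where n is the total number of elements.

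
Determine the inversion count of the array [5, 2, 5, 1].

Finding inversions in [5, 2, 5, 1]:

(0, 1): arr[0]=5 > arr[1]=2
(0, 3): arr[0]=5 > arr[3]=1
(1, 3): arr[1]=2 > arr[3]=1
(2, 3): arr[2]=5 > arr[3]=1

Total inversions: 4

The array has 4 inversion(s): (0,1), (0,3), (1,3), (2,3). Each pair (i,j) satisfies i < j and arr[i] > arr[j].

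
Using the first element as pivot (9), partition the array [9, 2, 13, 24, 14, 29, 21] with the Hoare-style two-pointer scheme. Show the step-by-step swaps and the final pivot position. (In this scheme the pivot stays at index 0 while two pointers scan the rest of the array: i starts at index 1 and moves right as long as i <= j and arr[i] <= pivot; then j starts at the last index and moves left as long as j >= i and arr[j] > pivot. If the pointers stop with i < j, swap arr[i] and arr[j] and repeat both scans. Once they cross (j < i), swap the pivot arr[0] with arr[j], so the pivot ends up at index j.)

Hoare-style two-pointer partition with pivot = 9:

Initial array: [9, 2, 13, 24, 14, 29, 21]

Pointers start at i = 1, j = 6.
i ends at 2, j ends at 1: the pointers have crossed (j < i), so scanning stops.

Swap pivot arr[0] with arr[1] to place pivot at position 1: [2, 9, 13, 24, 14, 29, 21]
Pivot position: 1

After partitioning with pivot 9, the array becomes [2, 9, 13, 24, 14, 29, 21]. The pivot is placed at index 1. All elements to the left of the pivot are <= 9, and all elements to the right are > 9.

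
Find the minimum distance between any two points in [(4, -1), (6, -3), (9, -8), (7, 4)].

Computing all pairwise distances among 4 points:

d((4, -1), (6, -3)) = 2.8284 <-- minimum
d((4, -1), (9, -8)) = 8.6023
d((4, -1), (7, 4)) = 5.831
d((6, -3), (9, -8)) = 5.831
d((6, -3), (7, 4)) = 7.0711
d((9, -8), (7, 4)) = 12.1655

Closest pair: (4, -1) and (6, -3) with distance 2.8284

The closest pair is (4, -1) and (6, -3) with Euclidean distance 2.8284. For 4 points, brute-force pairwise comparison is shown above. For large n, the divide-and-conquer algorithm (sort by x, recurse on halves, check the dividing strip) achieves O(n log n).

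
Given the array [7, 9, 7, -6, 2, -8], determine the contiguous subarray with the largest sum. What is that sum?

Using Kadane's algorithm on [7, 9, 7, -6, 2, -8]:

Scanning through the array:
Position 1 (value 9): max_ending_here = 16, max_so_far = 16
Position 2 (value 7): max_ending_here = 23, max_so_far = 23
Position 3 (value -6): max_ending_here = 17, max_so_far = 23
Position 4 (value 2): max_ending_here = 19, max_so_far = 23
Position 5 (value -8): max_ending_here = 11, max_so_far = 23

Maximum subarray: [7, 9, 7]
Maximum sum: 23

The maximum subarray is [7, 9, 7] with sum 23. This subarray runs from index 0 to index 2.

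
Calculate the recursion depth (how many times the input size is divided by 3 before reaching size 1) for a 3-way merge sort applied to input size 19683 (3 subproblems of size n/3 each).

For divide and conquer with division factor 3:

Problem sizes at each level:
Level 0: 19683
Level 1: 6561
Level 2: 2187
Level 3: 729
Level 4: 243
Level 5: 81
Level 6: 27
Level 7: 9
Level 8: 3
Level 9: 1

The root is level 0 and the size-1 base case is level 9 (the tree spans levels 0 through 9, i.e. 10 levels counting the root), so the depth is the number of divisions: log_3(19683) = 9

The recursion tree depth is log_3(19683) = 9. At each level, the problem size is divided by 3, so it takes 9 divisions to reduce to a base case of size 1. The algorithm makes 3 recursive calls at each level.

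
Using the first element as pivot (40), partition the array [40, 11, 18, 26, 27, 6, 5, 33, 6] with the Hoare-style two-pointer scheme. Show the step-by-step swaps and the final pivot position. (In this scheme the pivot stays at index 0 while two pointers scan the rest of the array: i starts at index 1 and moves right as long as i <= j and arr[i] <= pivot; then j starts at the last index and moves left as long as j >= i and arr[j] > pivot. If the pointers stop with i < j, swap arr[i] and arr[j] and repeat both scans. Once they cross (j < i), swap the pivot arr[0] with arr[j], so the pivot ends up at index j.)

Hoare-style two-pointer partition with pivot = 40:

Initial array: [40, 11, 18, 26, 27, 6, 5, 33, 6]

Pointers start at i = 1, j = 8.
i ends at 9, j ends at 8: the pointers have crossed (j < i), so scanning stops.

Swap pivot arr[0] with arr[8] to place pivot at position 8: [6, 11, 18, 26, 27, 6, 5, 33, 40]
Pivot position: 8

After partitioning with pivot 40, the array becomes [6, 11, 18, 26, 27, 6, 5, 33, 40]. The pivot is placed at index 8. All elements to the left of the pivot are <= 40, and all elements to the right are > 40.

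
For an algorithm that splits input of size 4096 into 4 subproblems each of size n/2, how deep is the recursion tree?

For divide and conquer with division factor 2:

Problem sizes at each level:
Level 0: 4096
Level 1: 2048
Level 2: 1024
Level 3: 512
Level 4: 256
Level 5: 128
Level 6: 64
Level 7: 32
Level 8: 16
Level 9: 8
Level 10: 4
Level 11: 2
Level 12: 1

The root is level 0 and the size-1 base case is level 12 (the tree spans levels 0 through 12, i.e. 13 levels counting the root), so the depth is the number of divisions: log_2(4096) = 12

The recursion tree depth is log_2(4096) = 12. At each level, the problem size is divided by 2, so it takes 12 divisions to reduce to a base case of size 1. The algorithm makes 4 recursive calls at each level.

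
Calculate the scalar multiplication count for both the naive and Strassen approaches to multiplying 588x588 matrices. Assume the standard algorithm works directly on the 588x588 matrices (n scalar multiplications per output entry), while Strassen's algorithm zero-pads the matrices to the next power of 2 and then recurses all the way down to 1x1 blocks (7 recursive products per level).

Matrix multiplication for 588x588 matrices:

Strassen's algorithm requires power-of-2 dimensions. Pad 588x588 to 1024x1024 (next power of 2).

Standard algorithm: 588^3 = 203297472 multiplications
Strassen's algorithm: 7^(log2(1024)) = 7^10 = 282475249 multiplications
Difference: 203297472 - 282475249 = -79177777 (Strassen uses MORE here due to padding overhead — for small or just-over-power-of-2 n, padding can outweigh the per-level savings)

Standard: 203297472 multiplications (588^3). Strassen: 282475249 multiplications (7^10, after padding to 1024x1024). Strassen reduces 8 recursive multiplications to 7 at each level.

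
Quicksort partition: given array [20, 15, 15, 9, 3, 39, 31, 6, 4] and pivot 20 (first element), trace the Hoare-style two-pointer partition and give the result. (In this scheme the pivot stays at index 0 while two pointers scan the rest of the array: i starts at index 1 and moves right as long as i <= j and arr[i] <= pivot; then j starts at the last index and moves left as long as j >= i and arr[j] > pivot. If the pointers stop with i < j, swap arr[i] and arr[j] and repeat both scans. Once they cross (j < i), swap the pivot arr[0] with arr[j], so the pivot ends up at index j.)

Hoare-style two-pointer partition with pivot = 20:

Initial array: [20, 15, 15, 9, 3, 39, 31, 6, 4]

Pointers start at i = 1, j = 8.
i stops at index 5 (arr[5]=39 > 20), j stops at index 8 (arr[8]=4 <= 20): swap arr[5] and arr[8], array becomes [20, 15, 15, 9, 3, 4, 31, 6, 39]
i stops at index 6 (arr[6]=31 > 20), j stops at index 7 (arr[7]=6 <= 20): swap arr[6] and arr[7], array becomes [20, 15, 15, 9, 3, 4, 6, 31, 39]
i ends at 7, j ends at 6: the pointers have crossed (j < i), so scanning stops.

Swap pivot arr[0] with arr[6] to place pivot at position 6: [6, 15, 15, 9, 3, 4, 20, 31, 39]
Pivot position: 6

After partitioning with pivot 20, the array becomes [6, 15, 15, 9, 3, 4, 20, 31, 39]. The pivot is placed at index 6. All elements to the left of the pivot are <= 20, and all elements to the right are > 20.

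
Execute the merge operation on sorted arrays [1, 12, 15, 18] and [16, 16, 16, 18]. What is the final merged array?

Merging process:

Compare 1 vs 16: take 1 from left. Merged: [1]
Compare 12 vs 16: take 12 from left. Merged: [1, 12]
Compare 15 vs 16: take 15 from left. Merged: [1, 12, 15]
Compare 18 vs 16: take 16 from right. Merged: [1, 12, 15, 16]
Compare 18 vs 16: take 16 from right. Merged: [1, 12, 15, 16, 16]
Compare 18 vs 16: take 16 from right. Merged: [1, 12, 15, 16, 16, 16]
Compare 18 vs 18: take 18 from left. Merged: [1, 12, 15, 16, 16, 16, 18]
Append remaining from right: [18]. Merged: [1, 12, 15, 16, 16, 16, 18, 18]

Final merged array: [1, 12, 15, 16, 16, 16, 18, 18]
Total comparisons: 7

The merged array is [1, 12, 15, 16, 16, 16, 18, 18], requiring 7 comparisons. The merge step runs in O(n) time where n is the total number of elements.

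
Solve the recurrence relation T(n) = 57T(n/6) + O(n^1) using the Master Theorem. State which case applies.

Master Theorem for T(n) = 57T(n/6) + O(n^1):

a = 57, b = 6, c = 1
log_b(a) = log_6(57) = 2.2565

Case 1: c = 1 < log_6(57) = 2.2565
T(n) = O(n^(log_6 57))

For T(n) = 57T(n/6) + O(n^1): log_6(57) = 2.2565. This is Case 1 of the Master Theorem (c < log_b(a), work dominated by leaves), giving O(n^(log_6 57)).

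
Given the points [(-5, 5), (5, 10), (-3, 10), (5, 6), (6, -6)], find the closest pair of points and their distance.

Computing all pairwise distances among 5 points:

d((-5, 5), (5, 10)) = 11.1803
d((-5, 5), (-3, 10)) = 5.3852
d((-5, 5), (5, 6)) = 10.0499
d((-5, 5), (6, -6)) = 15.5563
d((5, 10), (-3, 10)) = 8.0
d((5, 10), (5, 6)) = 4.0 <-- minimum
d((5, 10), (6, -6)) = 16.0312
d((-3, 10), (5, 6)) = 8.9443
d((-3, 10), (6, -6)) = 18.3576
d((5, 6), (6, -6)) = 12.0416

Closest pair: (5, 10) and (5, 6) with distance 4.0

The closest pair is (5, 10) and (5, 6) with Euclidean distance 4.0. For 5 points, brute-force pairwise comparison is shown above. For large n, the divide-and-conquer algorithm (sort by x, recurse on halves, check the dividing strip) achieves O(n log n).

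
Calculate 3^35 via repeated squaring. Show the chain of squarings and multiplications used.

Computing 3^35 by squaring (build up from 3^1; each line after the first costs one multiplication):

3^1 = 3
3^2 = (3^1)^2 = 3^2 = 9
3^4 = (3^2)^2 = 9^2 = 81
3^8 = (3^4)^2 = 81^2 = 6561
3^16 = (3^8)^2 = 6561^2 = 43046721
3^17 = 3 * 3^16 = 3 * 43046721 = 129140163
3^34 = (3^17)^2 = 129140163^2 = 16677181699666569
3^35 = 3 * 3^34 = 3 * 16677181699666569 = 50031545098999707

Result: 50031545098999707
Multiplications needed: 7 (7 lines after 3^1)

3^35 = 50031545098999707. Using exponentiation by squaring, this requires 7 multiplications. The key idea: if the exponent is even, square the half-power; if odd, multiply by the base once.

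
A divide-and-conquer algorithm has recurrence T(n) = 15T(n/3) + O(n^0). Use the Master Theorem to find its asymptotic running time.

Master Theorem for T(n) = 15T(n/3) + O(n^0):

a = 15, b = 3, c = 0
log_b(a) = log_3(15) = 2.4650

Case 1: c = 0 < log_3(15) = 2.4650
T(n) = O(n^(log_3 15))

For T(n) = 15T(n/3) + O(n^0): log_3(15) = 2.4650. This is Case 1 of the Master Theorem (c < log_b(a), work dominated by leaves), giving O(n^(log_3 15)).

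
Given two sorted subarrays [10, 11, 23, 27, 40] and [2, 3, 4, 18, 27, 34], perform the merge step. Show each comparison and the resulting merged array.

Merging process:

Compare 10 vs 2: take 2 from right. Merged: [2]
Compare 10 vs 3: take 3 from right. Merged: [2, 3]
Compare 10 vs 4: take 4 from right. Merged: [2, 3, 4]
Compare 10 vs 18: take 10 from left. Merged: [2, 3, 4, 10]
Compare 11 vs 18: take 11 from left. Merged: [2, 3, 4, 10, 11]
Compare 23 vs 18: take 18 from right. Merged: [2, 3, 4, 10, 11, 18]
Compare 23 vs 27: take 23 from left. Merged: [2, 3, 4, 10, 11, 18, 23]
Compare 27 vs 27: take 27 from left. Merged: [2, 3, 4, 10, 11, 18, 23, 27]
Compare 40 vs 27: take 27 from right. Merged: [2, 3, 4, 10, 11, 18, 23, 27, 27]
Compare 40 vs 34: take 34 from right. Merged: [2, 3, 4, 10, 11, 18, 23, 27, 27, 34]
Append remaining from left: [40]. Merged: [2, 3, 4, 10, 11, 18, 23, 27, 27, 34, 40]

Final merged array: [2, 3, 4, 10, 11, 18, 23, 27, 27, 34, 40]
Total comparisons: 10

The merged array is [2, 3, 4, 10, 11, 18, 23, 27, 27, 34, 40], requiring 10 comparisons. The merge step runs in O(n) time where n is the total number of elements.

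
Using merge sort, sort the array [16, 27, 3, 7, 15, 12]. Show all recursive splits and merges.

Merge sort trace:

Split: [16, 27, 3, 7, 15, 12] -> [16, 27, 3] and [7, 15, 12]
  Split: [16, 27, 3] -> [16] and [27, 3]
    Split: [27, 3] -> [27] and [3]
    Merge: [27] + [3] -> [3, 27]
  Merge: [16] + [3, 27] -> [3, 16, 27]
  Split: [7, 15, 12] -> [7] and [15, 12]
    Split: [15, 12] -> [15] and [12]
    Merge: [15] + [12] -> [12, 15]
  Merge: [7] + [12, 15] -> [7, 12, 15]
Merge: [3, 16, 27] + [7, 12, 15] -> [3, 7, 12, 15, 16, 27]

Final sorted array: [3, 7, 12, 15, 16, 27]

The merge sort proceeds by recursively splitting the array and merging sorted halves.
After all merges, the sorted array is [3, 7, 12, 15, 16, 27].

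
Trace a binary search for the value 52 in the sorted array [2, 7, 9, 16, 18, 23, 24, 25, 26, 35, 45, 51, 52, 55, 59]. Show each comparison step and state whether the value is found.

Binary search for 52 in [2, 7, 9, 16, 18, 23, 24, 25, 26, 35, 45, 51, 52, 55, 59]:

lo=0, hi=14, mid=7, arr[mid]=25 -> 25 < 52, search right half
lo=8, hi=14, mid=11, arr[mid]=51 -> 51 < 52, search right half
lo=12, hi=14, mid=13, arr[mid]=55 -> 55 > 52, search left half
lo=12, hi=12, mid=12, arr[mid]=52 -> Found target at index 12!

Binary search finds 52 at index 12 after 4 comparisons. The search repeatedly halves the search space by comparing with the middle element.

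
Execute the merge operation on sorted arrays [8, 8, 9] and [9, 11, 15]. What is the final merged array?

Merging process:

Compare 8 vs 9: take 8 from left. Merged: [8]
Compare 8 vs 9: take 8 from left. Merged: [8, 8]
Compare 9 vs 9: take 9 from left. Merged: [8, 8, 9]
Append remaining from right: [9, 11, 15]. Merged: [8, 8, 9, 9, 11, 15]

Final merged array: [8, 8, 9, 9, 11, 15]
Total comparisons: 3

The merged array is [8, 8, 9, 9, 11, 15], requiring 3 comparisons. The merge step runs in O(n) time where n is the total number of elements.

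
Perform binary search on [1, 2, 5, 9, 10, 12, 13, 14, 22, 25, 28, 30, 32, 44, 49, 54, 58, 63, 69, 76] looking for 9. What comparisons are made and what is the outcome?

Binary search for 9 in [1, 2, 5, 9, 10, 12, 13, 14, 22, 25, 28, 30, 32, 44, 49, 54, 58, 63, 69, 76]:

lo=0, hi=19, mid=9, arr[mid]=25 -> 25 > 9, search left half
lo=0, hi=8, mid=4, arr[mid]=10 -> 10 > 9, search left half
lo=0, hi=3, mid=1, arr[mid]=2 -> 2 < 9, search right half
lo=2, hi=3, mid=2, arr[mid]=5 -> 5 < 9, search right half
lo=3, hi=3, mid=3, arr[mid]=9 -> Found target at index 3!

Binary search finds 9 at index 3 after 5 comparisons. The search repeatedly halves the search space by comparing with the middle element.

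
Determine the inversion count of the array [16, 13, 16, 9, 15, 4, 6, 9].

Finding inversions in [16, 13, 16, 9, 15, 4, 6, 9]:

(0, 1): arr[0]=16 > arr[1]=13
(0, 3): arr[0]=16 > arr[3]=9
(0, 4): arr[0]=16 > arr[4]=15
(0, 5): arr[0]=16 > arr[5]=4
(0, 6): arr[0]=16 > arr[6]=6
(0, 7): arr[0]=16 > arr[7]=9
(1, 3): arr[1]=13 > arr[3]=9
(1, 5): arr[1]=13 > arr[5]=4
(1, 6): arr[1]=13 > arr[6]=6
(1, 7): arr[1]=13 > arr[7]=9
(2, 3): arr[2]=16 > arr[3]=9
(2, 4): arr[2]=16 > arr[4]=15
(2, 5): arr[2]=16 > arr[5]=4
(2, 6): arr[2]=16 > arr[6]=6
(2, 7): arr[2]=16 > arr[7]=9
(3, 5): arr[3]=9 > arr[5]=4
(3, 6): arr[3]=9 > arr[6]=6
(4, 5): arr[4]=15 > arr[5]=4
(4, 6): arr[4]=15 > arr[6]=6
(4, 7): arr[4]=15 > arr[7]=9

Total inversions: 20

The array has 20 inversion(s): (0,1), (0,3), (0,4), (0,5), (0,6), (0,7), (1,3), (1,5), (1,6), (1,7), (2,3), (2,4), (2,5), (2,6), (2,7), (3,5), (3,6), (4,5), (4,6), (4,7). Each pair (i,j) satisfies i < j and arr[i] > arr[j].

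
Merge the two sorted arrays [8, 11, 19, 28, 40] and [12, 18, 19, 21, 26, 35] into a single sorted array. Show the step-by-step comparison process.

Merging process:

Compare 8 vs 12: take 8 from left. Merged: [8]
Compare 11 vs 12: take 11 from left. Merged: [8, 11]
Compare 19 vs 12: take 12 from right. Merged: [8, 11, 12]
Compare 19 vs 18: take 18 from right. Merged: [8, 11, 12, 18]
Compare 19 vs 19: take 19 from left. Merged: [8, 11, 12, 18, 19]
Compare 28 vs 19: take 19 from right. Merged: [8, 11, 12, 18, 19, 19]
Compare 28 vs 21: take 21 from right. Merged: [8, 11, 12, 18, 19, 19, 21]
Compare 28 vs 26: take 26 from right. Merged: [8, 11, 12, 18, 19, 19, 21, 26]
Compare 28 vs 35: take 28 from left. Merged: [8, 11, 12, 18, 19, 19, 21, 26, 28]
Compare 40 vs 35: take 35 from right. Merged: [8, 11, 12, 18, 19, 19, 21, 26, 28, 35]
Append remaining from left: [40]. Merged: [8, 11, 12, 18, 19, 19, 21, 26, 28, 35, 40]

Final merged array: [8, 11, 12, 18, 19, 19, 21, 26, 28, 35, 40]
Total comparisons: 10

The merged array is [8, 11, 12, 18, 19, 19, 21, 26, 28, 35, 40], requiring 10 comparisons. The merge step runs in O(n) time where n is the total number of elements.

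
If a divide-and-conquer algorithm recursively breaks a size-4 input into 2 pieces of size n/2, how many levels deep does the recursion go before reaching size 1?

For divide and conquer with division factor 2:

Problem sizes at each level:
Level 0: 4
Level 1: 2
Level 2: 1

The root is level 0 and the size-1 base case is level 2 (the tree spans levels 0 through 2, i.e. 3 levels counting the root), so the depth is the number of divisions: log_2(4) = 2

The recursion tree depth is log_2(4) = 2. At each level, the problem size is divided by 2, so it takes 2 divisions to reduce to a base case of size 1. The algorithm makes 2 recursive calls at each level.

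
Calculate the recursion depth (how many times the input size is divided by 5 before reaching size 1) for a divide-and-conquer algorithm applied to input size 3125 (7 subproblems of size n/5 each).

For divide and conquer with division factor 5:

Problem sizes at each level:
Level 0: 3125
Level 1: 625
Level 2: 125
Level 3: 25
Level 4: 5
Level 5: 1

The root is level 0 and the size-1 base case is level 5 (the tree spans levels 0 through 5, i.e. 6 levels counting the root), so the depth is the number of divisions: log_5(3125) = 5

The recursion tree depth is log_5(3125) = 5. At each level, the problem size is divided by 5, so it takes 5 divisions to reduce to a base case of size 1. The algorithm makes 7 recursive calls at each level.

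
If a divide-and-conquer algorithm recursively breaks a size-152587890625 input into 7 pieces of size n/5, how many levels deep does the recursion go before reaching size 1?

For divide and conquer with division factor 5:

Problem sizes at each level:
Level 0: 152587890625
Level 1: 30517578125
Level 2: 6103515625
Level 3: 1220703125
Level 4: 244140625
Level 5: 48828125
Level 6: 9765625
Level 7: 1953125
Level 8: 390625
Level 9: 78125
Level 10: 15625
Level 11: 3125
Level 12: 625
Level 13: 125
Level 14: 25
Level 15: 5
Level 16: 1

The root is level 0 and the size-1 base case is level 16 (the tree spans levels 0 through 16, i.e. 17 levels counting the root), so the depth is the number of divisions: log_5(152587890625) = 16

The recursion tree depth is log_5(152587890625) = 16. At each level, the problem size is divided by 5, so it takes 16 divisions to reduce to a base case of size 1. The algorithm makes 7 recursive calls at each level.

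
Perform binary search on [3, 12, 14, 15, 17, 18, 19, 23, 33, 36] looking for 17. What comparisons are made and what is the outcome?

Binary search for 17 in [3, 12, 14, 15, 17, 18, 19, 23, 33, 36]:

lo=0, hi=9, mid=4, arr[mid]=17 -> Found target at index 4!

Binary search finds 17 at index 4 after 1 comparisons. The search repeatedly halves the search space by comparing with the middle element.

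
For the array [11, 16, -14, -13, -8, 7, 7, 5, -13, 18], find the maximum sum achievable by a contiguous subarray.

Using Kadane's algorithm on [11, 16, -14, -13, -8, 7, 7, 5, -13, 18]:

Scanning through the array:
Position 1 (value 16): max_ending_here = 27, max_so_far = 27
Position 2 (value -14): max_ending_here = 13, max_so_far = 27
Position 3 (value -13): max_ending_here = 0, max_so_far = 27
Position 4 (value -8): max_ending_here = -8, max_so_far = 27
Position 5 (value 7): max_ending_here = 7, max_so_far = 27
Position 6 (value 7): max_ending_here = 14, max_so_far = 27
Position 7 (value 5): max_ending_here = 19, max_so_far = 27
Position 8 (value -13): max_ending_here = 6, max_so_far = 27
Position 9 (value 18): max_ending_here = 24, max_so_far = 27

Maximum subarray: [11, 16]
Maximum sum: 27

The maximum subarray is [11, 16] with sum 27. This subarray runs from index 0 to index 1.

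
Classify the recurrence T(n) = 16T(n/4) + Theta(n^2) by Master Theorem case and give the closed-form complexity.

Master Theorem for T(n) = 16T(n/4) + O(n^2):

a = 16, b = 4, c = 2
log_b(a) = log_4(16) = 2.0000

Case 2: c = 2 = log_4(16) = 2.0000
T(n) = O(n^2 log n) = O(n^2 log n)

For T(n) = 16T(n/4) + O(n^2): log_4(16) = 2.0000. This is Case 2 of the Master Theorem (c = log_b(a), equal work at all levels), giving O(n^2 log n).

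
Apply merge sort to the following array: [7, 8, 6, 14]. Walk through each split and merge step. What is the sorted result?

Merge sort trace:

Split: [7, 8, 6, 14] -> [7, 8] and [6, 14]
  Split: [7, 8] -> [7] and [8]
  Merge: [7] + [8] -> [7, 8]
  Split: [6, 14] -> [6] and [14]
  Merge: [6] + [14] -> [6, 14]
Merge: [7, 8] + [6, 14] -> [6, 7, 8, 14]

Final sorted array: [6, 7, 8, 14]

The merge sort proceeds by recursively splitting the array and merging sorted halves.
After all merges, the sorted array is [6, 7, 8, 14].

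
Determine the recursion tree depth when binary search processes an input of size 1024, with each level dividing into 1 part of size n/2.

For divide and conquer with division factor 2:

Problem sizes at each level:
Level 0: 1024
Level 1: 512
Level 2: 256
Level 3: 128
Level 4: 64
Level 5: 32
Level 6: 16
Level 7: 8
Level 8: 4
Level 9: 2
Level 10: 1

The root is level 0 and the size-1 base case is level 10 (the tree spans levels 0 through 10, i.e. 11 levels counting the root), so the depth is the number of divisions: log_2(1024) = 10

The recursion tree depth is log_2(1024) = 10. At each level, the problem size is divided by 2, so it takes 10 divisions to reduce to a base case of size 1. The algorithm makes 1 recursive call at each level.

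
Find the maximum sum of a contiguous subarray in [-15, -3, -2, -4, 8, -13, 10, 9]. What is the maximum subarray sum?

Using Kadane's algorithm on [-15, -3, -2, -4, 8, -13, 10, 9]:

Scanning through the array:
Position 1 (value -3): max_ending_here = -3, max_so_far = -3
Position 2 (value -2): max_ending_here = -2, max_so_far = -2
Position 3 (value -4): max_ending_here = -4, max_so_far = -2
Position 4 (value 8): max_ending_here = 8, max_so_far = 8
Position 5 (value -13): max_ending_here = -5, max_so_far = 8
Position 6 (value 10): max_ending_here = 10, max_so_far = 10
Position 7 (value 9): max_ending_here = 19, max_so_far = 19

Maximum subarray: [10, 9]
Maximum sum: 19

The maximum subarray is [10, 9] with sum 19. This subarray runs from index 6 to index 7.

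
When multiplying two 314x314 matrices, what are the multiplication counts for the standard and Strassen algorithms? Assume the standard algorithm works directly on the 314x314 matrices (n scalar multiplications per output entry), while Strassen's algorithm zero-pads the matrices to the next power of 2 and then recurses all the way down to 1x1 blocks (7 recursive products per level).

Matrix multiplication for 314x314 matrices:

Strassen's algorithm requires power-of-2 dimensions. Pad 314x314 to 512x512 (next power of 2).

Standard algorithm: 314^3 = 30959144 multiplications
Strassen's algorithm: 7^(log2(512)) = 7^9 = 40353607 multiplications
Difference: 30959144 - 40353607 = -9394463 (Strassen uses MORE here due to padding overhead — for small or just-over-power-of-2 n, padding can outweigh the per-level savings)

Standard: 30959144 multiplications (314^3). Strassen: 40353607 multiplications (7^9, after padding to 512x512). Strassen reduces 8 recursive multiplications to 7 at each level.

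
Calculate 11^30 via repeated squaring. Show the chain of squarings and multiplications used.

Computing 11^30 by squaring (build up from 11^1; each line after the first costs one multiplication):

11^1 = 11
11^2 = (11^1)^2 = 11^2 = 121
11^3 = 11 * 11^2 = 11 * 121 = 1331
11^6 = (11^3)^2 = 1331^2 = 1771561
11^7 = 11 * 11^6 = 11 * 1771561 = 19487171
11^14 = (11^7)^2 = 19487171^2 = 379749833583241
11^15 = 11 * 11^14 = 11 * 379749833583241 = 4177248169415651
11^30 = (11^15)^2 = 4177248169415651^2 = 17449402268886407318558803753801

Result: 17449402268886407318558803753801
Multiplications needed: 7 (7 lines after 11^1)

11^30 = 17449402268886407318558803753801. Using exponentiation by squaring, this requires 7 multiplications. The key idea: if the exponent is even, square the half-power; if odd, multiply by the base once.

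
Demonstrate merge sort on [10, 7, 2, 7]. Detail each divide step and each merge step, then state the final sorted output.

Merge sort trace:

Split: [10, 7, 2, 7] -> [10, 7] and [2, 7]
  Split: [10, 7] -> [10] and [7]
  Merge: [10] + [7] -> [7, 10]
  Split: [2, 7] -> [2] and [7]
  Merge: [2] + [7] -> [2, 7]
Merge: [7, 10] + [2, 7] -> [2, 7, 7, 10]

Final sorted array: [2, 7, 7, 10]

The merge sort proceeds by recursively splitting the array and merging sorted halves.
After all merges, the sorted array is [2, 7, 7, 10].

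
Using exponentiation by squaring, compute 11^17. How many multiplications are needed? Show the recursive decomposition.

Computing 11^17 by squaring (build up from 11^1; each line after the first costs one multiplication):

11^1 = 11
11^2 = (11^1)^2 = 11^2 = 121
11^4 = (11^2)^2 = 121^2 = 14641
11^8 = (11^4)^2 = 14641^2 = 214358881
11^16 = (11^8)^2 = 214358881^2 = 45949729863572161
11^17 = 11 * 11^16 = 11 * 45949729863572161 = 505447028499293771

Result: 505447028499293771
Multiplications needed: 5 (5 lines after 11^1)

11^17 = 505447028499293771. Using exponentiation by squaring, this requires 5 multiplications. The key idea: if the exponent is even, square the half-power; if odd, multiply by the base once.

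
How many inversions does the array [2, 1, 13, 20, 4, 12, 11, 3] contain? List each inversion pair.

Finding inversions in [2, 1, 13, 20, 4, 12, 11, 3]:

(0, 1): arr[0]=2 > arr[1]=1
(2, 4): arr[2]=13 > arr[4]=4
(2, 5): arr[2]=13 > arr[5]=12
(2, 6): arr[2]=13 > arr[6]=11
(2, 7): arr[2]=13 > arr[7]=3
(3, 4): arr[3]=20 > arr[4]=4
(3, 5): arr[3]=20 > arr[5]=12
(3, 6): arr[3]=20 > arr[6]=11
(3, 7): arr[3]=20 > arr[7]=3
(4, 7): arr[4]=4 > arr[7]=3
(5, 6): arr[5]=12 > arr[6]=11
(5, 7): arr[5]=12 > arr[7]=3
(6, 7): arr[6]=11 > arr[7]=3

Total inversions: 13

The array has 13 inversion(s): (0,1), (2,4), (2,5), (2,6), (2,7), (3,4), (3,5), (3,6), (3,7), (4,7), (5,6), (5,7), (6,7). Each pair (i,j) satisfies i < j and arr[i] > arr[j].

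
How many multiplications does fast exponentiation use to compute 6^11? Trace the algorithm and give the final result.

Computing 6^11 by squaring (build up from 6^1; each line after the first costs one multiplication):

6^1 = 6
6^2 = (6^1)^2 = 6^2 = 36
6^4 = (6^2)^2 = 36^2 = 1296
6^5 = 6 * 6^4 = 6 * 1296 = 7776
6^10 = (6^5)^2 = 7776^2 = 60466176
6^11 = 6 * 6^10 = 6 * 60466176 = 362797056

Result: 362797056
Multiplications needed: 5 (5 lines after 6^1)

6^11 = 362797056. Using exponentiation by squaring, this requires 5 multiplications. The key idea: if the exponent is even, square the half-power; if odd, multiply by the base once.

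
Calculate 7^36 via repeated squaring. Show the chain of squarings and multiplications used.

Computing 7^36 by squaring (build up from 7^1; each line after the first costs one multiplication):

7^1 = 7
7^2 = (7^1)^2 = 7^2 = 49
7^4 = (7^2)^2 = 49^2 = 2401
7^8 = (7^4)^2 = 2401^2 = 5764801
7^9 = 7 * 7^8 = 7 * 5764801 = 40353607
7^18 = (7^9)^2 = 40353607^2 = 1628413597910449
7^36 = (7^18)^2 = 1628413597910449^2 = 2651730845859653471779023381601

Result: 2651730845859653471779023381601
Multiplications needed: 6 (6 lines after 7^1)

7^36 = 2651730845859653471779023381601. Using exponentiation by squaring, this requires 6 multiplications. The key idea: if the exponent is even, square the half-power; if odd, multiply by the base once.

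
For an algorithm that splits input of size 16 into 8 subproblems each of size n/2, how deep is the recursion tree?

For divide and conquer with division factor 2:

Problem sizes at each level:
Level 0: 16
Level 1: 8
Level 2: 4
Level 3: 2
Level 4: 1

The root is level 0 and the size-1 base case is level 4 (the tree spans levels 0 through 4, i.e. 5 levels counting the root), so the depth is the number of divisions: log_2(16) = 4

The recursion tree depth is log_2(16) = 4. At each level, the problem size is divided by 2, so it takes 4 divisions to reduce to a base case of size 1. The algorithm makes 8 recursive calls at each level.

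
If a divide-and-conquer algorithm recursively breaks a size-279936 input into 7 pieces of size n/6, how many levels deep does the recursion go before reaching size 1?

For divide and conquer with division factor 6:

Problem sizes at each level:
Level 0: 279936
Level 1: 46656
Level 2: 7776
Level 3: 1296
Level 4: 216
Level 5: 36
Level 6: 6
Level 7: 1

The root is level 0 and the size-1 base case is level 7 (the tree spans levels 0 through 7, i.e. 8 levels counting the root), so the depth is the number of divisions: log_6(279936) = 7

The recursion tree depth is log_6(279936) = 7. At each level, the problem size is divided by 6, so it takes 7 divisions to reduce to a base case of size 1. The algorithm makes 7 recursive calls at each level.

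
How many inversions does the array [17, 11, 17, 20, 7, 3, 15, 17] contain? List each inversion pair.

Finding inversions in [17, 11, 17, 20, 7, 3, 15, 17]:

(0, 1): arr[0]=17 > arr[1]=11
(0, 4): arr[0]=17 > arr[4]=7
(0, 5): arr[0]=17 > arr[5]=3
(0, 6): arr[0]=17 > arr[6]=15
(1, 4): arr[1]=11 > arr[4]=7
(1, 5): arr[1]=11 > arr[5]=3
(2, 4): arr[2]=17 > arr[4]=7
(2, 5): arr[2]=17 > arr[5]=3
(2, 6): arr[2]=17 > arr[6]=15
(3, 4): arr[3]=20 > arr[4]=7
(3, 5): arr[3]=20 > arr[5]=3
(3, 6): arr[3]=20 > arr[6]=15
(3, 7): arr[3]=20 > arr[7]=17
(4, 5): arr[4]=7 > arr[5]=3

Total inversions: 14

The array has 14 inversion(s): (0,1), (0,4), (0,5), (0,6), (1,4), (1,5), (2,4), (2,5), (2,6), (3,4), (3,5), (3,6), (3,7), (4,5). Each pair (i,j) satisfies i < j and arr[i] > arr[j].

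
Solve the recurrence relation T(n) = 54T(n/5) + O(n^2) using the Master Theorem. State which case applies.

Master Theorem for T(n) = 54T(n/5) + O(n^2):

a = 54, b = 5, c = 2
log_b(a) = log_5(54) = 2.4785

Case 1: c = 2 < log_5(54) = 2.4785
T(n) = O(n^(log_5 54))

For T(n) = 54T(n/5) + O(n^2): log_5(54) = 2.4785. This is Case 1 of the Master Theorem (c < log_b(a), work dominated by leaves), giving O(n^(log_5 54)).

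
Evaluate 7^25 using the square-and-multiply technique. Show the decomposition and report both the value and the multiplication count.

Computing 7^25 by squaring (build up from 7^1; each line after the first costs one multiplication):

7^1 = 7
7^2 = (7^1)^2 = 7^2 = 49
7^3 = 7 * 7^2 = 7 * 49 = 343
7^6 = (7^3)^2 = 343^2 = 117649
7^12 = (7^6)^2 = 117649^2 = 13841287201
7^24 = (7^12)^2 = 13841287201^2 = 191581231380566414401
7^25 = 7 * 7^24 = 7 * 191581231380566414401 = 1341068619663964900807

Result: 1341068619663964900807
Multiplications needed: 6 (6 lines after 7^1)

7^25 = 1341068619663964900807. Using exponentiation by squaring, this requires 6 multiplications. The key idea: if the exponent is even, square the half-power; if odd, multiply by the base once.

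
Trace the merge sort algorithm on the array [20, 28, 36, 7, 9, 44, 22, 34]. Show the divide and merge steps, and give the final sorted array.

Merge sort trace:

Split: [20, 28, 36, 7, 9, 44, 22, 34] -> [20, 28, 36, 7] and [9, 44, 22, 34]
  Split: [20, 28, 36, 7] -> [20, 28] and [36, 7]
    Split: [20, 28] -> [20] and [28]
    Merge: [20] + [28] -> [20, 28]
    Split: [36, 7] -> [36] and [7]
    Merge: [36] + [7] -> [7, 36]
  Merge: [20, 28] + [7, 36] -> [7, 20, 28, 36]
  Split: [9, 44, 22, 34] -> [9, 44] and [22, 34]
    Split: [9, 44] -> [9] and [44]
    Merge: [9] + [44] -> [9, 44]
    Split: [22, 34] -> [22] and [34]
    Merge: [22] + [34] -> [22, 34]
  Merge: [9, 44] + [22, 34] -> [9, 22, 34, 44]
Merge: [7, 20, 28, 36] + [9, 22, 34, 44] -> [7, 9, 20, 22, 28, 34, 36, 44]

Final sorted array: [7, 9, 20, 22, 28, 34, 36, 44]

The merge sort proceeds by recursively splitting the array and merging sorted halves.
After all merges, the sorted array is [7, 9, 20, 22, 28, 34, 36, 44].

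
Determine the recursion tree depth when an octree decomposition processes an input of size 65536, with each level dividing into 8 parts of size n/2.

For divide and conquer with division factor 2:

Problem sizes at each level:
Level 0: 65536
Level 1: 32768
Level 2: 16384
Level 3: 8192
Level 4: 4096
Level 5: 2048
Level 6: 1024
Level 7: 512
Level 8: 256
Level 9: 128
Level 10: 64
Level 11: 32
Level 12: 16
Level 13: 8
Level 14: 4
Level 15: 2
Level 16: 1

The root is level 0 and the size-1 base case is level 16 (the tree spans levels 0 through 16, i.e. 17 levels counting the root), so the depth is the number of divisions: log_2(65536) = 16

The recursion tree depth is log_2(65536) = 16. At each level, the problem size is divided by 2, so it takes 16 divisions to reduce to a base case of size 1. The algorithm makes 8 recursive calls at each level.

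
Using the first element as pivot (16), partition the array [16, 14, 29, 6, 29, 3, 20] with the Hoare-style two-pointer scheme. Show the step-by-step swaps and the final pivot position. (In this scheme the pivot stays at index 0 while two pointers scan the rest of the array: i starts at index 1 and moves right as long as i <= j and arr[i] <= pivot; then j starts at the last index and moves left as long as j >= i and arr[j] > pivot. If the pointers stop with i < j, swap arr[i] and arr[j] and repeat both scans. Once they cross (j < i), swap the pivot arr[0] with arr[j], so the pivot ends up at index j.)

Hoare-style two-pointer partition with pivot = 16:

Initial array: [16, 14, 29, 6, 29, 3, 20]

Pointers start at i = 1, j = 6.
i stops at index 2 (arr[2]=29 > 16), j stops at index 5 (arr[5]=3 <= 16): swap arr[2] and arr[5], array becomes [16, 14, 3, 6, 29, 29, 20]
i ends at 4, j ends at 3: the pointers have crossed (j < i), so scanning stops.

Swap pivot arr[0] with arr[3] to place pivot at position 3: [6, 14, 3, 16, 29, 29, 20]
Pivot position: 3

After partitioning with pivot 16, the array becomes [6, 14, 3, 16, 29, 29, 20]. The pivot is placed at index 3. All elements to the left of the pivot are <= 16, and all elements to the right are > 16.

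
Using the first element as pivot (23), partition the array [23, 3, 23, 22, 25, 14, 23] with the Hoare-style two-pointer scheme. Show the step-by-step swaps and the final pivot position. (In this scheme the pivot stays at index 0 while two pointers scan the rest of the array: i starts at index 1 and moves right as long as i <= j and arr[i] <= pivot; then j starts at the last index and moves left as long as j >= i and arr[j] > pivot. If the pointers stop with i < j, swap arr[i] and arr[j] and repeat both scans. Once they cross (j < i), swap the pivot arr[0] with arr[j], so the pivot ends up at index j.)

Hoare-style two-pointer partition with pivot = 23:

Initial array: [23, 3, 23, 22, 25, 14, 23]

Pointers start at i = 1, j = 6.
i stops at index 4 (arr[4]=25 > 23), j stops at index 6 (arr[6]=23 <= 23): swap arr[4] and arr[6], array becomes [23, 3, 23, 22, 23, 14, 25]
i ends at 6, j ends at 5: the pointers have crossed (j < i), so scanning stops.

Swap pivot arr[0] with arr[5] to place pivot at position 5: [14, 3, 23, 22, 23, 23, 25]
Pivot position: 5

After partitioning with pivot 23, the array becomes [14, 3, 23, 22, 23, 23, 25]. The pivot is placed at index 5. All elements to the left of the pivot are <= 23, and all elements to the right are > 23.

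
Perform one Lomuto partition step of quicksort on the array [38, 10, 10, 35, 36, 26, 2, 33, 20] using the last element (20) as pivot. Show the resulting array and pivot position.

Lomuto partition with pivot = 20:

Initial array: [38, 10, 10, 35, 36, 26, 2, 33, 20]

arr[0]=38 > 20: no swap
arr[1]=10 <= 20: swap with position 0, array becomes [10, 38, 10, 35, 36, 26, 2, 33, 20]
arr[2]=10 <= 20: swap with position 1, array becomes [10, 10, 38, 35, 36, 26, 2, 33, 20]
arr[3]=35 > 20: no swap
arr[4]=36 > 20: no swap
arr[5]=26 > 20: no swap
arr[6]=2 <= 20: swap with position 2, array becomes [10, 10, 2, 35, 36, 26, 38, 33, 20]
arr[7]=33 > 20: no swap

Place pivot at position 3: [10, 10, 2, 20, 36, 26, 38, 33, 35]
Pivot position: 3

After partitioning with pivot 20, the array becomes [10, 10, 2, 20, 36, 26, 38, 33, 35]. The pivot is placed at index 3. All elements to the left of the pivot are <= 20, and all elements to the right are > 20.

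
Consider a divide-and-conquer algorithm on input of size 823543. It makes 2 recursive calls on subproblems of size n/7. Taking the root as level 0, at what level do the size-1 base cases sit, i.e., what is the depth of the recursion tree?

For divide and conquer with division factor 7:

Problem sizes at each level:
Level 0: 823543
Level 1: 117649
Level 2: 16807
Level 3: 2401
Level 4: 343
Level 5: 49
Level 6: 7
Level 7: 1

The root is level 0 and the size-1 base case is level 7 (the tree spans levels 0 through 7, i.e. 8 levels counting the root), so the depth is the number of divisions: log_7(823543) = 7

The recursion tree depth is log_7(823543) = 7. At each level, the problem size is divided by 7, so it takes 7 divisions to reduce to a base case of size 1. The algorithm makes 2 recursive calls at each level.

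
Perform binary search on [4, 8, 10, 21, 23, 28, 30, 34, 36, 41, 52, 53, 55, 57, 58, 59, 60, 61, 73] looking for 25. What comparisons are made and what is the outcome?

Binary search for 25 in [4, 8, 10, 21, 23, 28, 30, 34, 36, 41, 52, 53, 55, 57, 58, 59, 60, 61, 73]:

lo=0, hi=18, mid=9, arr[mid]=41 -> 41 > 25, search left half
lo=0, hi=8, mid=4, arr[mid]=23 -> 23 < 25, search right half
lo=5, hi=8, mid=6, arr[mid]=30 -> 30 > 25, search left half
lo=5, hi=5, mid=5, arr[mid]=28 -> 28 > 25, search left half
lo=5 > hi=4, target 25 not found

Binary search determines that 25 is not in the array after 4 comparisons. The search space was exhausted without finding the target.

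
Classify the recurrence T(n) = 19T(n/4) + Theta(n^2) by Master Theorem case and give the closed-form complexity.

Master Theorem for T(n) = 19T(n/4) + O(n^2):

a = 19, b = 4, c = 2
log_b(a) = log_4(19) = 2.1240

Case 1: c = 2 < log_4(19) = 2.1240
T(n) = O(n^(log_4 19))

For T(n) = 19T(n/4) + O(n^2): log_4(19) = 2.1240. This is Case 1 of the Master Theorem (c < log_b(a), work dominated by leaves), giving O(n^(log_4 19)).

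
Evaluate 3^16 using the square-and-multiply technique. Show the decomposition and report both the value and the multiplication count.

Computing 3^16 by squaring (build up from 3^1; each line after the first costs one multiplication):

3^1 = 3
3^2 = (3^1)^2 = 3^2 = 9
3^4 = (3^2)^2 = 9^2 = 81
3^8 = (3^4)^2 = 81^2 = 6561
3^16 = (3^8)^2 = 6561^2 = 43046721

Result: 43046721
Multiplications needed: 4 (4 lines after 3^1)

3^16 = 43046721. Using exponentiation by squaring, this requires 4 multiplications. The key idea: if the exponent is even, square the half-power; if odd, multiply by the base once.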